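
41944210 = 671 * 62510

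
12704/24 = 529 + 1/3 ≈ 529.33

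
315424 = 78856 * 4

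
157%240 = 157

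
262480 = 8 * 32810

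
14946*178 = 2660388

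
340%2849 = 340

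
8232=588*14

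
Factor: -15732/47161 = -1 * 2^2 * 3^2 * 19^1 * 23^1 * 47161^(-1)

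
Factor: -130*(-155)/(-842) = -1*5^2*13^1*31^1*421^(-1) = -10075/421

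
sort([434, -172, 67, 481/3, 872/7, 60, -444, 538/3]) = [-444, -172, 60, 67, 872/7, 481/3, 538/3, 434]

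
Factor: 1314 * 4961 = 2^1 * 3^2 * 11^2 * 41^1 * 73^1 = 6518754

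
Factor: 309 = 3^1*103^1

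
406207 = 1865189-1458982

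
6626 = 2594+4032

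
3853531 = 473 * 8147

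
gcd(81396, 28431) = 9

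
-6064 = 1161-7225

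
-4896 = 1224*(-4)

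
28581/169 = 169 + 20/169 ≈ 169.12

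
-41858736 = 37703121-79561857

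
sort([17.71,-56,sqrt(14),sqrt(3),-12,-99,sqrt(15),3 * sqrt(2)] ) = [-99,-56,-12,sqrt(3),sqrt(14),sqrt(15),3 * sqrt(2),17.71] 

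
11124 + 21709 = 32833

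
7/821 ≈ 0.00853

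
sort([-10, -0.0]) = [-10, -0.0]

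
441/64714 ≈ 0.00681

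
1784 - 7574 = -5790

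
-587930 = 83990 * (-7)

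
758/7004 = 379/3502 ≈ 0.108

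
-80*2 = -160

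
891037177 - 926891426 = -35854249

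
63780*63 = 4018140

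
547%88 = 19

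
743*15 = 11145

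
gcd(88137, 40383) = 63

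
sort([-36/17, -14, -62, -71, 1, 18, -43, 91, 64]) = [-71, -62, -43, -14, -36/17, 1, 18, 64, 91]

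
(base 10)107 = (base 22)4j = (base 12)8b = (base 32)3b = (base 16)6b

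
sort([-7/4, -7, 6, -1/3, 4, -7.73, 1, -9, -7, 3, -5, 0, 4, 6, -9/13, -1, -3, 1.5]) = [-9, -7.73, -7, -7, -5, -3, -7/4, -1, -9/13, -1/3, 0, 1, 1.5, 3, 4, 4, 6, 6]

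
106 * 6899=731294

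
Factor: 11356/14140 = 5^(-1)*7^(-1)*17^1*101^(-1)*167^1 = 2839/3535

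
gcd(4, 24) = 4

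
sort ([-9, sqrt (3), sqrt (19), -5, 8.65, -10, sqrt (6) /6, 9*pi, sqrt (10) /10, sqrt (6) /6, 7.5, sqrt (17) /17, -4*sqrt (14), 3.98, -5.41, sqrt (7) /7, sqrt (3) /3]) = [-4*sqrt (14), -10, -9, -5.41, -5, sqrt (17) /17, sqrt (10) /10, sqrt (7) /7, sqrt (6) /6, sqrt (6) /6, sqrt (3) /3, sqrt (3), 3.98, sqrt (19), 7.5, 8.65, 9*pi]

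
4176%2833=1343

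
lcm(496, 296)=18352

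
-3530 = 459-3989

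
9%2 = 1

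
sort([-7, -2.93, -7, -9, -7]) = [-9, -7, -7, -7, -2.93]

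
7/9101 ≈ 0.000769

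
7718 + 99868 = 107586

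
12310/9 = 1367 + 7/9 ≈ 1367.78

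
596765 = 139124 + 457641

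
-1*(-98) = 98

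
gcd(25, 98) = 1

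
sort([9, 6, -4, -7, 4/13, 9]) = [-7, -4, 4/13, 6, 9, 9]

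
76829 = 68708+8121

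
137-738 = -601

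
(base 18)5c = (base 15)6c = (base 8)146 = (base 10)102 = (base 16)66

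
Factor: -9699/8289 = -1 * 3^(-2) * 53^1 * 61^1 * 307^(-1) = -3233/2763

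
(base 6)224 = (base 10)88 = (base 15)5d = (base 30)2s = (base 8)130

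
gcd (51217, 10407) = 1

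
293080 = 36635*8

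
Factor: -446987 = -1*443^1*1009^1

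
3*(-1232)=-3696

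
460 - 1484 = -1024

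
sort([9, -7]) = [-7, 9]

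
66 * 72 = 4752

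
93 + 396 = 489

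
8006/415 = 19 + 121/415 ≈ 19.29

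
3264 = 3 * 1088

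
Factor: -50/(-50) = 1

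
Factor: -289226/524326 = -1*7^1*11^(-1)*73^1*283^1*23833^(-1) = -144613/262163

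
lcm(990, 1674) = 92070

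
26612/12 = 2217 + 2/3 ≈ 2217.67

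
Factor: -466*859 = -1*2^1*233^1*859^1 = -400294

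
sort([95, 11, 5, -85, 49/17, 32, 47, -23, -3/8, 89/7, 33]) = [-85, -23, -3/8, 49/17, 5, 11, 89/7, 32, 33, 47, 95]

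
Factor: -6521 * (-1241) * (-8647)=-1 * 17^1 * 73^1 * 6521^1 * 8647^1=-69976374967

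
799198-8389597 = -7590399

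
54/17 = 3+3/17 ≈ 3.18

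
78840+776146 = 854986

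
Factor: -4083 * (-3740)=2^2 * 3^1 * 5^1 * 11^1 * 17^1 * 1361^1=15270420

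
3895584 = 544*7161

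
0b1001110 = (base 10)78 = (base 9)86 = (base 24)36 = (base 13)60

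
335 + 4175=4510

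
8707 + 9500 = 18207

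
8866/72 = 4433/36 ≈ 123.14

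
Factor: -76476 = -1 * 2^2 * 3^1 * 6373^1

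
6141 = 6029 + 112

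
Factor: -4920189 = -1*3^1*43^2*887^1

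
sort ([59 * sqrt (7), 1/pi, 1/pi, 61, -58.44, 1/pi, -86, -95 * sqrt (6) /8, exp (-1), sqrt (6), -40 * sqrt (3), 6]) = [-86, -40 * sqrt (3), -58.44, -95 * sqrt (6) /8, 1/pi, 1/pi, 1/pi, exp (-1), sqrt (6), 6, 61, 59 * sqrt (7)]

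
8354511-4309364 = 4045147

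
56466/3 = 18822 = 18822.00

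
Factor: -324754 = -1*2^1*71^1*2287^1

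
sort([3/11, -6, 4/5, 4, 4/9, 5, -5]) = [-6, -5, 3/11, 4/9, 4/5, 4, 5]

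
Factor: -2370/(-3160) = 2^(-2)*3^1 = 3/4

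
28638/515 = 55+313/515 ≈ 55.61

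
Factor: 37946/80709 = 2^1*3^(-1)*18973^1*26903^(-1)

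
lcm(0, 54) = 0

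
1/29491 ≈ 0.0000339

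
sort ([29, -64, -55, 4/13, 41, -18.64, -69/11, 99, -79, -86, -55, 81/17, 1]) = [-86, -79, -64, -55, -55, -18.64, -69/11, 4/13, 1, 81/17, 29, 41, 99]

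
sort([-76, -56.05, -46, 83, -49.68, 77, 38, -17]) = [-76, -56.05, -49.68, -46, -17, 38, 77, 83]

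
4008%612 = 336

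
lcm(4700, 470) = 4700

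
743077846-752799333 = -9721487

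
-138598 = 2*(-69299)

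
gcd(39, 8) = 1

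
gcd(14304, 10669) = 1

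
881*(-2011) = -1771691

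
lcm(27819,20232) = 222552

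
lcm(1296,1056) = 28512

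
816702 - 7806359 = -6989657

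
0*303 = 0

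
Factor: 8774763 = 3^1*2924921^1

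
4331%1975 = 381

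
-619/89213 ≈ -0.00694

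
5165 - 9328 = -4163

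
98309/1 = 98309 = 98309.00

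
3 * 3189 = 9567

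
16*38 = 608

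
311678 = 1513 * 206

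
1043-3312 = -2269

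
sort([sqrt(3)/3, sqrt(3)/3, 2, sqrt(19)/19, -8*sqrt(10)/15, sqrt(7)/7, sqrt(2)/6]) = [-8*sqrt(10)/15, sqrt(19)/19, sqrt(2)/6, sqrt(7)/7, sqrt(3)/3, sqrt(3)/3, 2]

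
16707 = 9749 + 6958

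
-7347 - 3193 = -10540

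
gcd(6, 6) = 6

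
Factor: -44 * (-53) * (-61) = -1 * 2^2 * 11^1 * 53^1 * 61^1 = -142252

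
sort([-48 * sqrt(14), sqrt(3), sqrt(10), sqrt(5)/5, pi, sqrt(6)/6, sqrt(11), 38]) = [-48 * sqrt(14), sqrt(6)/6, sqrt(5)/5, sqrt(3), pi, sqrt(10), sqrt(11), 38]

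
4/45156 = 1/11289 ≈ 0.0000886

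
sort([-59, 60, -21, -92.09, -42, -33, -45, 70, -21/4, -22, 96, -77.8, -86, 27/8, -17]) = [-92.09, -86, -77.8, -59, -45, -42, -33, -22, -21, -17, -21/4, 27/8, 60, 70, 96]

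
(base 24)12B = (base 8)1173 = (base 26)OB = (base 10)635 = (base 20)1BF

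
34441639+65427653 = 99869292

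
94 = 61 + 33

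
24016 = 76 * 316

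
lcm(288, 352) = 3168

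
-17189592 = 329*(-52248)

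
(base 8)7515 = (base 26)5kh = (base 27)5a2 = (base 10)3917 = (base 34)3d7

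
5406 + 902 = 6308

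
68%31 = 6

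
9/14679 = 1/1631 ≈ 0.000613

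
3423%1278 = 867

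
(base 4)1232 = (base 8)156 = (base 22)50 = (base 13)86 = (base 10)110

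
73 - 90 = -17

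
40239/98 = 410 + 59/98 ≈ 410.60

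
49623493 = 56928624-7305131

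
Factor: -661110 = -1*2^1*3^1*5^1*22037^1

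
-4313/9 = -479 - 2/9 ≈ -479.22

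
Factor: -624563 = -1*17^1*36739^1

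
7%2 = 1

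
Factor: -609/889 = -1*3^1*29^1*127^(-1) = -87/127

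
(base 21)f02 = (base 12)39b5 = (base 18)127b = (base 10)6617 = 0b1100111011001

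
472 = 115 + 357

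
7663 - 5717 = 1946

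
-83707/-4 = 20926 + 3/4 = 20926.75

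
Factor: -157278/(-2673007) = 2^1 * 3^1 * 11^1 * 109^(-1) * 137^(-1) * 179^(-1) * 2383^1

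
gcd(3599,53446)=1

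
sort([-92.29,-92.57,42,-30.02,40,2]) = [-92.57,-92.29,-30.02,2,40,42]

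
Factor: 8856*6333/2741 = 2^3*3^4*41^1*2111^1*2741^(-1) = 56085048/2741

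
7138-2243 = 4895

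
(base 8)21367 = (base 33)878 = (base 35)7aq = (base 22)iaj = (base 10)8951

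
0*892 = 0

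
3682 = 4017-335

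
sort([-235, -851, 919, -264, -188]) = [-851, -264, -235, -188, 919]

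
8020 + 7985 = 16005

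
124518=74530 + 49988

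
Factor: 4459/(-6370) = -1*2^(-1)*5^(-1)*7^1 = -7/10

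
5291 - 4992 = 299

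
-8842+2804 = -6038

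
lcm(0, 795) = 0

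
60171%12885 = 8631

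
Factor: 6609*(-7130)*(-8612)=2^3*3^1*5^1*23^1*31^1*2153^1*2203^1=405816128040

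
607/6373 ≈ 0.0952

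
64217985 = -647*(-99255)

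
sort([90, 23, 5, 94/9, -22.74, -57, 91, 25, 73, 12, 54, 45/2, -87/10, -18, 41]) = [-57, -22.74, -18, -87/10, 5, 94/9, 12, 45/2, 23, 25, 41, 54, 73, 90, 91]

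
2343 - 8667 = -6324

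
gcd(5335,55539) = 11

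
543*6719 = 3648417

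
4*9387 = 37548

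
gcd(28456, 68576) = 8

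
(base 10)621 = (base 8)1155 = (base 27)n0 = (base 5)4441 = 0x26d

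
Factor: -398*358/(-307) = 2^2*179^1*199^1*307^(-1) = 142484/307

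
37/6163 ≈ 0.00600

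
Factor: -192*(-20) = 2^8*3^1*5^1 = 3840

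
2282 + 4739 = 7021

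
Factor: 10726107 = 3^1 * 7^1 * 510767^1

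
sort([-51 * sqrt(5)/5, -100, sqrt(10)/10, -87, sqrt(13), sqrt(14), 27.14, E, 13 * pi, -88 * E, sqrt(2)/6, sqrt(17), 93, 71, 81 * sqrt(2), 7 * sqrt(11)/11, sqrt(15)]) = [-88 * E, -100, -87, -51 * sqrt(5)/5, sqrt(2)/6, sqrt(10)/10, 7 * sqrt(11)/11, E, sqrt(13), sqrt(14), sqrt(15), sqrt(17), 27.14, 13 * pi, 71, 93, 81 * sqrt(2)]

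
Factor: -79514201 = -1*13^1*29^1*210913^1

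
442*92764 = 41001688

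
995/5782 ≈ 0.172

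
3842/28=137 + 3/14 ≈ 137.21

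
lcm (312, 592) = 23088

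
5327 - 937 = 4390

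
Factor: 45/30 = 2^(-1)*3^1 = 3/2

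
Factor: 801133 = 31^1 * 43^1 * 601^1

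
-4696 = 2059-6755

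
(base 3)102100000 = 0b10000001000110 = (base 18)1790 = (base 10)8262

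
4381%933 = 649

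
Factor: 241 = 241^1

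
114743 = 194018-79275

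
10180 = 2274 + 7906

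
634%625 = 9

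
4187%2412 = 1775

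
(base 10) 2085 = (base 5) 31320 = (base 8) 4045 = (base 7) 6036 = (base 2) 100000100101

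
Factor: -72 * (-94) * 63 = 2^4 * 3^4 * 7^1 * 47^1 = 426384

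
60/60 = 1 = 1.00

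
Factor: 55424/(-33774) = -1 * 2^6 * 3^(-1) * 13^(-1) = -64/39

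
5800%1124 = 180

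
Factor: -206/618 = -1*3^(-1) = -1/3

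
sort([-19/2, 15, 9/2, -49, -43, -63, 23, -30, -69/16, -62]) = [-63, -62, -49, -43, -30, -19/2, -69/16, 9/2, 15, 23]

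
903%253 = 144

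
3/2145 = 1/715 ≈ 0.00140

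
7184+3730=10914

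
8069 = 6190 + 1879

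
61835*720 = 44521200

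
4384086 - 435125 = 3948961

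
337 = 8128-7791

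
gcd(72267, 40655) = 1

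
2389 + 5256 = 7645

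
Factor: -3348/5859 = -1*2^2*7^(-1) = -4/7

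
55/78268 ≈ 0.000703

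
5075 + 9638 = 14713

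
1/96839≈0.0000103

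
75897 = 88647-12750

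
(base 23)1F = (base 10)38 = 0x26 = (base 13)2C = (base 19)20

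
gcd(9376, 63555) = 1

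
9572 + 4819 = 14391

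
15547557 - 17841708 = -2294151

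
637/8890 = 91/1270 ≈ 0.0717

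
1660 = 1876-216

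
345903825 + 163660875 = 509564700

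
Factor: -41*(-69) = 3^1*23^1*41^1 = 2829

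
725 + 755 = 1480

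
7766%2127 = 1385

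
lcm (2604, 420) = 13020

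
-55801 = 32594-88395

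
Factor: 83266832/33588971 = 2^4*11^1*13^(-1)*191^1*2477^1*2583767^(-1)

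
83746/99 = 845 + 91/99 ≈ 845.92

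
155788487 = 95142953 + 60645534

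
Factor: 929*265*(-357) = -1*3^1*5^1*7^1*17^1*53^1*929^1 = -87888045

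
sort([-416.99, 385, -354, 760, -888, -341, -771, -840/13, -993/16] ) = [-888, -771, -416.99, -354, -341, -840/13, -993/16, 385, 760] 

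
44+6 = 50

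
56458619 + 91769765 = 148228384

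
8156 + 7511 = 15667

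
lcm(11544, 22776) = 842712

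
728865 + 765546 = 1494411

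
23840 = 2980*8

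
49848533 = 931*53543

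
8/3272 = 1/409 ≈ 0.00244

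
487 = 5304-4817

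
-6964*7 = -48748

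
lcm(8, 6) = 24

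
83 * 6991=580253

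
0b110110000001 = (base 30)3p7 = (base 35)2sr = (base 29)436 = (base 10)3457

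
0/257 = 0 = 0.00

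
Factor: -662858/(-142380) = 2^(-1) * 3^(-2) * 5^(-1) * 419^1 = 419/90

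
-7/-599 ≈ 0.0117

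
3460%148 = 56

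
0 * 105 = 0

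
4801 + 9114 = 13915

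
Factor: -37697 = -1 * 11^1 * 23^1 * 149^1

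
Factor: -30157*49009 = -1*53^1*569^1*49009^1 = -1477964413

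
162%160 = 2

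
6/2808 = 1/468 ≈ 0.00214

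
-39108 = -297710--258602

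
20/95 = 4/19≈0.211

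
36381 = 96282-59901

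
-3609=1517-5126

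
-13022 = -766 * 17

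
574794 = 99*5806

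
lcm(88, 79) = 6952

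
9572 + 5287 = 14859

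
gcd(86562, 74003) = 1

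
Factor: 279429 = 3^1*17^1*5479^1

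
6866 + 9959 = 16825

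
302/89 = 3+35/89 ≈ 3.39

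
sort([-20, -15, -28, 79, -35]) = [-35, -28, -20, -15, 79]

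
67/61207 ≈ 0.00109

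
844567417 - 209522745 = 635044672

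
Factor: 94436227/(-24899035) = -1 * 5^(-1) * 7^(-1) * 617^(-1) * 1153^(-1) * 94436227^1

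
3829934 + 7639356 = 11469290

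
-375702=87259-462961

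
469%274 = 195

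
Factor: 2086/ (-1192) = -1 * 2^ (-2) * 7^1 = -7/4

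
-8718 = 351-9069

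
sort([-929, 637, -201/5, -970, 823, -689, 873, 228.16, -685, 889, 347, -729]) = [-970, -929, -729, -689, -685, -201/5, 228.16, 347, 637, 823, 873, 889]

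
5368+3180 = 8548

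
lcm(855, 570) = 1710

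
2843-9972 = -7129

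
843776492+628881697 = 1472658189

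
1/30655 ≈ 0.0000326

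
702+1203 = 1905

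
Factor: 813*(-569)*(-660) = 2^2*3^2*5^1*11^1*271^1*569^1 = 305314020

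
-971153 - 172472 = -1143625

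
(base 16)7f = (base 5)1002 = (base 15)87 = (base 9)151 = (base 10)127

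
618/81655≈0.00757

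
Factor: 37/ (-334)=-1 * 2^ (-1) * 37^1 * 167^ (-1)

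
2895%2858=37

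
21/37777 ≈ 0.000556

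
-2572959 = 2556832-5129791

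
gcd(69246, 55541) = 1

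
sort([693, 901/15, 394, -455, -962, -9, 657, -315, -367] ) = [-962, -455, -367, -315, -9, 901/15, 394, 657, 693] 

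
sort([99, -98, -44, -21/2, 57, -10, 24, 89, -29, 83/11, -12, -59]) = [-98, -59, -44, -29, -12, -21/2, -10, 83/11, 24, 57, 89, 99]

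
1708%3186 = 1708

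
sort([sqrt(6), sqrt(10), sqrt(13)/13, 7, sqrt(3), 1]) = [sqrt(13)/13, 1, sqrt(3), sqrt(6), sqrt(10), 7]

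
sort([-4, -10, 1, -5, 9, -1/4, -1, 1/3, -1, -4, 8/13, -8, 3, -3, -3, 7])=[-10, -8, -5, -4, -4, -3, -3, -1, -1, -1/4, 1/3, 8/13, 1, 3, 7, 9]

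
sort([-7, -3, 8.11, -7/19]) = [-7, -3, -7/19, 8.11]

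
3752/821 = 4 + 468/821 ≈ 4.57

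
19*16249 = 308731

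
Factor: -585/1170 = -1*2^(-1) = -1/2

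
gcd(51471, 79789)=1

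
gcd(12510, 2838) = 6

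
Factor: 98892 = 2^2*3^2*41^1*67^1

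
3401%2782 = 619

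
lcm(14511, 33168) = 232176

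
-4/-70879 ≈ 0.0000564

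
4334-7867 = -3533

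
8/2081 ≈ 0.00384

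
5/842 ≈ 0.00594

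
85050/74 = 42525/37 ≈ 1149.32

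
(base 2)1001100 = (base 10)76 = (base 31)2e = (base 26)2o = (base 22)3a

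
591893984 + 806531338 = 1398425322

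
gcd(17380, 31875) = 5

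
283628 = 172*1649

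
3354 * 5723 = 19194942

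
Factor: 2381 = 2381^1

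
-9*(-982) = 8838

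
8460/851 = 9 + 801/851 ≈ 9.94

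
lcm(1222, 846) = 10998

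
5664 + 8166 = 13830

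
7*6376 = 44632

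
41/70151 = 1/1711 ≈ 0.000584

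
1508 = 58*26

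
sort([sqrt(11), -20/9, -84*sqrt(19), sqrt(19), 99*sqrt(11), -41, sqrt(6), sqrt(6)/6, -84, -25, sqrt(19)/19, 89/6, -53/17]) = [-84*sqrt(19), -84, -41, -25, -53/17, -20/9, sqrt(19)/19, sqrt(6)/6, sqrt(6), sqrt(11), sqrt(19), 89/6, 99*sqrt(11)]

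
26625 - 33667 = -7042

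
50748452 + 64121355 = 114869807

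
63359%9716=5063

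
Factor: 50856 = 2^3*3^1*13^1*163^1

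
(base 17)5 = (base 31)5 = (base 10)5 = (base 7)5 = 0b101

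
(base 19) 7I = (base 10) 151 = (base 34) 4F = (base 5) 1101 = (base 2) 10010111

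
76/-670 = -38/335 ≈ -0.113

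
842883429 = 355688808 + 487194621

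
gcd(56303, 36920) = 923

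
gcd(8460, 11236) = 4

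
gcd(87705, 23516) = 1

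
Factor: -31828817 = -1 * 439^1 * 72503^1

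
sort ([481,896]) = [481,896]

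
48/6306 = 8/1051 ≈ 0.00761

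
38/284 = 19/142 ≈ 0.134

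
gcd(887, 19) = 1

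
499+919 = 1418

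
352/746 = 176/373 ≈ 0.472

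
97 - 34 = 63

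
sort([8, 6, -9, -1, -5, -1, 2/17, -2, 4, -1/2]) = [-9, -5, -2, -1, -1, -1/2, 2/17, 4, 6, 8]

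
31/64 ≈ 0.484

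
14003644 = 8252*1697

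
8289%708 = 501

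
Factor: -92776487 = -1*19^1*83^1*58831^1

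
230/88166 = 115/44083 ≈ 0.00261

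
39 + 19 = 58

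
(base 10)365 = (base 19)104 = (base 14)1c1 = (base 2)101101101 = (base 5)2430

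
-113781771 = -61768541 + -52013230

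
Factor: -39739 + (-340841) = -1*2^2*3^1*5^1*6343^1 = -380580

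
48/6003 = 16/2001 ≈ 0.00800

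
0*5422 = 0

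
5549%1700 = 449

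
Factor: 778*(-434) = -1*2^2*7^1*31^1*389^1 = -337652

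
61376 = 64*959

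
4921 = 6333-1412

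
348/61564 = 87/15391 ≈ 0.00565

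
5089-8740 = -3651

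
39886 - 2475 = 37411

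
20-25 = -5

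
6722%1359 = 1286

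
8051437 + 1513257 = 9564694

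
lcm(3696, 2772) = 11088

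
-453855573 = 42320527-496176100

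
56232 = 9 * 6248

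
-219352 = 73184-292536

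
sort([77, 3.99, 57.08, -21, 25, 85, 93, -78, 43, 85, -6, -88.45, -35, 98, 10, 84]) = [-88.45, -78, -35, -21, -6, 3.99, 10, 25, 43, 57.08, 77, 84, 85, 85, 93, 98]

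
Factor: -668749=-1*71^1*9419^1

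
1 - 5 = -4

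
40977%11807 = 5556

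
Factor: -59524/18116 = -1*7^(-1)*23^1 = -23/7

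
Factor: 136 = 2^3 * 17^1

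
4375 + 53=4428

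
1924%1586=338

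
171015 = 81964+89051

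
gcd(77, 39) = 1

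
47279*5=236395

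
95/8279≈0.0115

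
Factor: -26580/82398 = -1*2^1*5^1*31^(-1) = -10/31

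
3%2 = 1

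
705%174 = 9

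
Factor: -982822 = -1 * 2^1 * 59^1 * 8329^1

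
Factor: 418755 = 3^1*5^1*27917^1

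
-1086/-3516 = 181/586 ≈ 0.309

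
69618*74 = 5151732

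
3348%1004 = 336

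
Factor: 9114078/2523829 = 2^1*3^1*7^(-1)*11^(-1)*73^(-1)*367^1*449^(-1)*4139^1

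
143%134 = 9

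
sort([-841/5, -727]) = [-727, -841/5]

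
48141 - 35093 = 13048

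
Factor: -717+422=-1 * 5^1 * 59^1=-295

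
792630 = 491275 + 301355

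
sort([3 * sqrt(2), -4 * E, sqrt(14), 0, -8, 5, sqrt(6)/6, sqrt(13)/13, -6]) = [-4 * E, -8, -6, 0, sqrt(13)/13, sqrt(6)/6, sqrt(14), 3 * sqrt(2), 5]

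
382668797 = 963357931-580689134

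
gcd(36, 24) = 12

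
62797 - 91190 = -28393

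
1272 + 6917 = 8189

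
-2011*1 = -2011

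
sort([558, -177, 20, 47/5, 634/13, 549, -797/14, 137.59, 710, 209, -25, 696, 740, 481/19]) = [-177, -797/14, -25, 47/5, 20, 481/19, 634/13, 137.59, 209, 549, 558, 696, 710, 740]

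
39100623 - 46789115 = -7688492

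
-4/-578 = 2/289 ≈ 0.00692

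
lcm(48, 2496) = 2496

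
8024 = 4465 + 3559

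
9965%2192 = 1197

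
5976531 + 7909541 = 13886072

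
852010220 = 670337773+181672447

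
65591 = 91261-25670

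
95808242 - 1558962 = 94249280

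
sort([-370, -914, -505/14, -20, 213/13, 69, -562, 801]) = [-914, -562, -370, -505/14, -20, 213/13, 69, 801]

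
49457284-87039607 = -37582323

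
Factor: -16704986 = -1*2^1*29^1*149^1*1933^1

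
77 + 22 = 99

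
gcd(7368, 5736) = 24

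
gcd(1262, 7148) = 2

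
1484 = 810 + 674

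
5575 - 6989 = -1414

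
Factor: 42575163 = 3^1*1873^1*7577^1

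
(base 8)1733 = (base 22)20j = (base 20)297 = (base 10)987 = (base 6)4323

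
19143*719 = 13763817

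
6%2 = 0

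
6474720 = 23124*280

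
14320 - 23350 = -9030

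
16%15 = 1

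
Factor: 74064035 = 5^1 * 14812807^1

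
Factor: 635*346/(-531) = -1*2^1*3^(-2)*5^1*59^(-1)*127^1*173^1 = -219710/531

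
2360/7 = 337 + 1/7 ≈ 337.14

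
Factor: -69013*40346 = -1*2^1*7^1*9859^1*20173^1 = -2784398498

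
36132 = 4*9033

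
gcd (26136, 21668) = 4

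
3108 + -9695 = -6587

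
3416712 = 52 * 65706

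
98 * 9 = 882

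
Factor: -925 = -1*5^2*37^1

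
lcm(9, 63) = 63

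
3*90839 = 272517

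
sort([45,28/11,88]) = [28/11,45,88]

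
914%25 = 14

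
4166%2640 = 1526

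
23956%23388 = 568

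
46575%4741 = 3906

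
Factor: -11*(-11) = 11^2 = 121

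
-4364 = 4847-9211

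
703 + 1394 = 2097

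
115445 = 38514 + 76931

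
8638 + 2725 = 11363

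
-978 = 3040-4018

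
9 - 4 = 5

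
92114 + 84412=176526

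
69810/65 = 1074 = 1074.00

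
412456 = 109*3784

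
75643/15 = 5042 + 13/15≈5042.87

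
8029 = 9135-1106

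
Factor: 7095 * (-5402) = -1 * 2^1 * 3^1 * 5^1 * 11^1 * 37^1 * 43^1 * 73^1 = -38327190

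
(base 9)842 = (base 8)1256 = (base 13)40a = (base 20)1e6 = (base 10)686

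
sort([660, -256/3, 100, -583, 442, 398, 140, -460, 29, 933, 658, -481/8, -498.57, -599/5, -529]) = [-583, -529, -498.57, -460, -599/5, -256/3, -481/8, 29, 100, 140, 398, 442, 658, 660, 933]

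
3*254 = 762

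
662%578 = 84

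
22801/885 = 25 + 676/885 ≈ 25.76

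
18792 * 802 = 15071184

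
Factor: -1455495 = -1*3^1*5^1*19^1*5107^1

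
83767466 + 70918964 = 154686430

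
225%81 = 63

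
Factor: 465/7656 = 2^(-3)*5^1*11^(-1)*29^(-1)*31^1 = 155/2552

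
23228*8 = 185824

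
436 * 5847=2549292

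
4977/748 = 6 + 489/748 ≈ 6.65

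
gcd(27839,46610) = 1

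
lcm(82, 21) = 1722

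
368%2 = 0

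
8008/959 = 1144/137 ≈ 8.35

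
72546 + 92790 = 165336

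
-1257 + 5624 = 4367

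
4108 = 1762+2346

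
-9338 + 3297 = -6041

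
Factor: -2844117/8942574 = -1*2^(-1)*3^1*17^1*29^1*641^1*1490429^(-1) = -948039/2980858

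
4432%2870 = 1562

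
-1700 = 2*(-850)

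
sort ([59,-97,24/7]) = [-97,24/7,59]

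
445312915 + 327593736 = 772906651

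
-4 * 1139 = -4556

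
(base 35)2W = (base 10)102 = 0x66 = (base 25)42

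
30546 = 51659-21113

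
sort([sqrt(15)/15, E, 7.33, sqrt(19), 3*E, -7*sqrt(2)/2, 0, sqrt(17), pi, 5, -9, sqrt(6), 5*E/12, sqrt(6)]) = [-9, -7*sqrt(2)/2, 0, sqrt(15)/15, 5*E/12, sqrt(6), sqrt(6), E, pi, sqrt(17), sqrt(19), 5, 7.33, 3*E]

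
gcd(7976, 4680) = 8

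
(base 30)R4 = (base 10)814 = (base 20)20E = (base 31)Q8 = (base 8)1456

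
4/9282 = 2/4641 ≈ 0.000431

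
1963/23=85 + 8/23 ≈ 85.35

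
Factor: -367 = -1 * 367^1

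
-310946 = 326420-637366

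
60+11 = 71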